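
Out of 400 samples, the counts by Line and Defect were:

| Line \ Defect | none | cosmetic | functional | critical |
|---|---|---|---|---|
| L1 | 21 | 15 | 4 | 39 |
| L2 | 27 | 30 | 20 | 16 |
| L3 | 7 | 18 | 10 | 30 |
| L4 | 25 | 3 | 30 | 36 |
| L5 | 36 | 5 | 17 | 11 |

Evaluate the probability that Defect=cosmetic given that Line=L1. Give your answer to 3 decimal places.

0.190

Total with Line=L1: 21 + 15 + 4 + 39 = 79.
P(Defect=cosmetic | Line=L1) = 15/79 = 0.190.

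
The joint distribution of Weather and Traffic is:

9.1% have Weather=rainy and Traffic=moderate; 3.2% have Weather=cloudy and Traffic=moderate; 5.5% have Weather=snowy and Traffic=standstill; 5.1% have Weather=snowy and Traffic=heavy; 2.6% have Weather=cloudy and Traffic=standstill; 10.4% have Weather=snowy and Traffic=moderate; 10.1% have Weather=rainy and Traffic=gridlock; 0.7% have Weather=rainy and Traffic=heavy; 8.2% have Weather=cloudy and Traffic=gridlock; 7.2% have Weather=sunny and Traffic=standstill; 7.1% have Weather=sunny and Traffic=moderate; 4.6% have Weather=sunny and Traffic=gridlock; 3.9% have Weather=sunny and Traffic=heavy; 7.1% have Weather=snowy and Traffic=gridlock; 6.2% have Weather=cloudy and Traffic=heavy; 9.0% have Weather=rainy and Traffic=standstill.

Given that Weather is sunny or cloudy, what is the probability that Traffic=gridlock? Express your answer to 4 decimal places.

P(Weather=sunny) = 0.071 + 0.039 + 0.046 + 0.072 = 0.228.
P(Weather=cloudy) = 0.032 + 0.062 + 0.082 + 0.026 = 0.202.
P(Weather ∈ {sunny, cloudy}) = 0.228 + 0.202 = 0.430; P(Traffic=gridlock, Weather ∈ {sunny, cloudy}) = 0.046 + 0.082 = 0.128.
P(Traffic=gridlock | Weather ∈ {sunny, cloudy}) = 0.128/0.430 = 0.2977.

0.2977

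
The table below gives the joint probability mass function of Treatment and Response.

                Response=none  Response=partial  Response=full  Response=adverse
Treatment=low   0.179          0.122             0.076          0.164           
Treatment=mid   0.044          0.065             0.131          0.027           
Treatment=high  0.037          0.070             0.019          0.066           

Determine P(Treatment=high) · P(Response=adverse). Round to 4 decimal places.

0.0493

P(Treatment=high) = 0.037 + 0.070 + 0.019 + 0.066 = 0.192.
P(Response=adverse) = 0.164 + 0.027 + 0.066 = 0.257.
Product: 0.192 × 0.257 = 0.0493.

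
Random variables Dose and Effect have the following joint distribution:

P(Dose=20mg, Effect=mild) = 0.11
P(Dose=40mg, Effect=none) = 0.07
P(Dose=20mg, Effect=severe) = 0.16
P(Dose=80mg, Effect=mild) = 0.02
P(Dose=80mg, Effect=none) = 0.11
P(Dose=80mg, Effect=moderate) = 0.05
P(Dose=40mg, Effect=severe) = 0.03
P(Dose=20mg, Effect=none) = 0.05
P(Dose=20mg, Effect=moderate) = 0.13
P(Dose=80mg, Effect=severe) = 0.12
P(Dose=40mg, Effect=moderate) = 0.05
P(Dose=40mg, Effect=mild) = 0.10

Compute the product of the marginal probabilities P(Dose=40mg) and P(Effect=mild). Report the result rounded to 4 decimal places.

0.0575

P(Dose=40mg) = 0.07 + 0.10 + 0.05 + 0.03 = 0.25.
P(Effect=mild) = 0.11 + 0.10 + 0.02 = 0.23.
Product: 0.25 × 0.23 = 0.0575.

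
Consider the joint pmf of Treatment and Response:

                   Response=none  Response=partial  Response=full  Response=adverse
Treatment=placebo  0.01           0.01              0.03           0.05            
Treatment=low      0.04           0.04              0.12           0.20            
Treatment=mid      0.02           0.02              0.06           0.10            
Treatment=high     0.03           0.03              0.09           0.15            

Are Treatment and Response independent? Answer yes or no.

yes

Every cell satisfies P(Treatment,Response) = P(Treatment)·P(Response). For instance P(Treatment=placebo) = 0.10, P(Response=full) = 0.30, and 0.10×0.30 = 0.03 matches the joint entry. So Treatment and Response are independent.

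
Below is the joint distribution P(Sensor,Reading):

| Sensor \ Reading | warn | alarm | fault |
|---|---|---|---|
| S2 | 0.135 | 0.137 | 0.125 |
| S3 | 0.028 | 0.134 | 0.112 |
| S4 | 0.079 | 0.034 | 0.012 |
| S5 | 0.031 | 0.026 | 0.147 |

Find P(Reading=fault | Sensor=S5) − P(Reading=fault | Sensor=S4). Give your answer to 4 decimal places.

0.6246

P(Sensor=S5) = 0.031 + 0.026 + 0.147 = 0.204; P(Reading=fault | Sensor=S5) = 0.147/0.204 = 0.72059.
P(Sensor=S4) = 0.079 + 0.034 + 0.012 = 0.125; P(Reading=fault | Sensor=S4) = 0.012/0.125 = 0.09600.
Difference = 0.6246.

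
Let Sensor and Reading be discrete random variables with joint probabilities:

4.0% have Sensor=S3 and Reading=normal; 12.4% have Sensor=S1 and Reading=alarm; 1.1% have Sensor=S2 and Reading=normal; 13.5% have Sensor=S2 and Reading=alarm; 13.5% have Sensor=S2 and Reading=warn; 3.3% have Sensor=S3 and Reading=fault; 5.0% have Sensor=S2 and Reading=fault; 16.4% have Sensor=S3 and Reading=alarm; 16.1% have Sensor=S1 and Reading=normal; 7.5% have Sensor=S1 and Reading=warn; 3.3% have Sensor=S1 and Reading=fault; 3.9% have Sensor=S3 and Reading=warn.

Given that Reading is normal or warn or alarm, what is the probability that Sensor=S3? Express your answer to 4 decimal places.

0.2749

P(Reading=normal) = 0.161 + 0.011 + 0.040 = 0.212.
P(Reading=warn) = 0.075 + 0.135 + 0.039 = 0.249.
P(Reading=alarm) = 0.124 + 0.135 + 0.164 = 0.423.
P(Reading ∈ {normal, warn, alarm}) = 0.212 + 0.249 + 0.423 = 0.884; P(Sensor=S3, Reading ∈ {normal, warn, alarm}) = 0.040 + 0.039 + 0.164 = 0.243.
P(Sensor=S3 | Reading ∈ {normal, warn, alarm}) = 0.243/0.884 = 0.2749.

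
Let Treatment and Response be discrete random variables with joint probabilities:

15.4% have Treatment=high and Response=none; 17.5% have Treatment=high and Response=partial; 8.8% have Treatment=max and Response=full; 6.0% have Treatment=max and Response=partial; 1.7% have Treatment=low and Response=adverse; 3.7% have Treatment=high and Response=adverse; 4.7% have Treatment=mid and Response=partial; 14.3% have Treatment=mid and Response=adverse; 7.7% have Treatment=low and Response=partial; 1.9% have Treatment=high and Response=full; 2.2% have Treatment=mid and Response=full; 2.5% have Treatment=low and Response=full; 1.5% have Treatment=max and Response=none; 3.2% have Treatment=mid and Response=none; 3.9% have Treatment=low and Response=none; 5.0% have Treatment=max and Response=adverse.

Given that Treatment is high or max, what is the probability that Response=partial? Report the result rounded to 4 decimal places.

0.3930

P(Treatment=high) = 0.154 + 0.175 + 0.019 + 0.037 = 0.385.
P(Treatment=max) = 0.015 + 0.060 + 0.088 + 0.050 = 0.213.
P(Treatment ∈ {high, max}) = 0.385 + 0.213 = 0.598; P(Response=partial, Treatment ∈ {high, max}) = 0.175 + 0.060 = 0.235.
P(Response=partial | Treatment ∈ {high, max}) = 0.235/0.598 = 0.3930.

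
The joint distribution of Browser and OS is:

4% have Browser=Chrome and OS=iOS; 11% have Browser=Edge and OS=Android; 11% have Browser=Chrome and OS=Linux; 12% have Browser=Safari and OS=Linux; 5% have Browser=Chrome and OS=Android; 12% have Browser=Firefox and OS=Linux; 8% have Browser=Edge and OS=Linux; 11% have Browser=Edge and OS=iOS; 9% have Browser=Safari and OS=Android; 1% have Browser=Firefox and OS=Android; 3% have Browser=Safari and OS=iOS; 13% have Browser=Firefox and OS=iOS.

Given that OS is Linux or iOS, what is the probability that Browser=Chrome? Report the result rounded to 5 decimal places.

P(OS=Linux) = 0.11 + 0.12 + 0.12 + 0.08 = 0.43.
P(OS=iOS) = 0.04 + 0.13 + 0.03 + 0.11 = 0.31.
P(OS ∈ {Linux, iOS}) = 0.43 + 0.31 = 0.74; P(Browser=Chrome, OS ∈ {Linux, iOS}) = 0.11 + 0.04 = 0.15.
P(Browser=Chrome | OS ∈ {Linux, iOS}) = 0.15/0.74 = 0.20270.

0.20270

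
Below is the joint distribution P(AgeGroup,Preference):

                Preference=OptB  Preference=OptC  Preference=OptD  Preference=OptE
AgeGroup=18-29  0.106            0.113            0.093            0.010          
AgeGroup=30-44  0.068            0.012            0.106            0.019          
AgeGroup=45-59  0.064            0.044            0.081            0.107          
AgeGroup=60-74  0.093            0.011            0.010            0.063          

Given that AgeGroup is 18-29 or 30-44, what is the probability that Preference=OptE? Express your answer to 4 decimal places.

0.0550

P(AgeGroup=18-29) = 0.106 + 0.113 + 0.093 + 0.010 = 0.322.
P(AgeGroup=30-44) = 0.068 + 0.012 + 0.106 + 0.019 = 0.205.
P(AgeGroup ∈ {18-29, 30-44}) = 0.322 + 0.205 = 0.527; P(Preference=OptE, AgeGroup ∈ {18-29, 30-44}) = 0.010 + 0.019 = 0.029.
P(Preference=OptE | AgeGroup ∈ {18-29, 30-44}) = 0.029/0.527 = 0.0550.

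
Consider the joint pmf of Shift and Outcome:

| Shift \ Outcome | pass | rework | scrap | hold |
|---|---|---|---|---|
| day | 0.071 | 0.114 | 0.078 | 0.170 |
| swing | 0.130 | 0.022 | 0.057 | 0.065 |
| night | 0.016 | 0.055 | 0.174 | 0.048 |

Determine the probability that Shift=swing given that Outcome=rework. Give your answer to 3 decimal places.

0.115

P(Outcome=rework) = 0.114 + 0.022 + 0.055 = 0.191.
P(Shift=swing | Outcome=rework) = 0.022/0.191 = 0.115.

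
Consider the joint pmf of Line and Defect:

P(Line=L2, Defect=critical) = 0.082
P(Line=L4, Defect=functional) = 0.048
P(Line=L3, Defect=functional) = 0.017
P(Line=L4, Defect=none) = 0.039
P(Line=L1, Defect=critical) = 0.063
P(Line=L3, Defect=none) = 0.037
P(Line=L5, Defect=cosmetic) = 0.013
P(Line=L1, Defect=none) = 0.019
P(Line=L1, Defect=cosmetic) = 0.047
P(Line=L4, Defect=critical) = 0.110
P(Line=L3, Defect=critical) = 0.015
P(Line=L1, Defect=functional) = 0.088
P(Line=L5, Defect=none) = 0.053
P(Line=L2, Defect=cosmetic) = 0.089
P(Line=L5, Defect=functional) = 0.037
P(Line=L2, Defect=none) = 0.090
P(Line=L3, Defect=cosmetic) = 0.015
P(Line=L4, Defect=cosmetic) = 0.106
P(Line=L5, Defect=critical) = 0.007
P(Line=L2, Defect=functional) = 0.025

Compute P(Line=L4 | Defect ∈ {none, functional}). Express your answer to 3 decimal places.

0.192

P(Defect=none) = 0.019 + 0.090 + 0.037 + 0.039 + 0.053 = 0.238.
P(Defect=functional) = 0.088 + 0.025 + 0.017 + 0.048 + 0.037 = 0.215.
P(Defect ∈ {none, functional}) = 0.238 + 0.215 = 0.453; P(Line=L4, Defect ∈ {none, functional}) = 0.039 + 0.048 = 0.087.
P(Line=L4 | Defect ∈ {none, functional}) = 0.087/0.453 = 0.192.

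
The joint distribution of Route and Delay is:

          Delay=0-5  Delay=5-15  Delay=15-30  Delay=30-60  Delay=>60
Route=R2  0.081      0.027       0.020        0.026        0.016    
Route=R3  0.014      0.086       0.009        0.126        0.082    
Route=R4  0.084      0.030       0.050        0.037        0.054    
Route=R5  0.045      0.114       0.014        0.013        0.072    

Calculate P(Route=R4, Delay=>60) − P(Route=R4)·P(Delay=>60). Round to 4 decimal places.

-0.0031

P(Route=R4) = 0.084 + 0.030 + 0.050 + 0.037 + 0.054 = 0.255.
P(Delay=>60) = 0.016 + 0.082 + 0.054 + 0.072 = 0.224.
P(Route=R4, Delay=>60) − P(Route=R4)P(Delay=>60) = 0.054 − 0.255×0.224 = -0.0031.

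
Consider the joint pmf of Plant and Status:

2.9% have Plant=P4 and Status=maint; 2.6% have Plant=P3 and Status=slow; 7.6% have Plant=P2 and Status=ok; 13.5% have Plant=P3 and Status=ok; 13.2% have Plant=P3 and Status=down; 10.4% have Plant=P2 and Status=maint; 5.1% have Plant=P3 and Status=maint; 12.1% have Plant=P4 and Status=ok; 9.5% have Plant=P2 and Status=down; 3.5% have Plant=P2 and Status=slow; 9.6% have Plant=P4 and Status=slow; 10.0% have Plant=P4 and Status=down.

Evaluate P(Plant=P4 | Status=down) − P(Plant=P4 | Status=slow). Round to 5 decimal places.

-0.30565

P(Status=down) = 0.095 + 0.132 + 0.100 = 0.327; P(Plant=P4 | Status=down) = 0.100/0.327 = 0.305810.
P(Status=slow) = 0.035 + 0.026 + 0.096 = 0.157; P(Plant=P4 | Status=slow) = 0.096/0.157 = 0.611465.
Difference = -0.30565.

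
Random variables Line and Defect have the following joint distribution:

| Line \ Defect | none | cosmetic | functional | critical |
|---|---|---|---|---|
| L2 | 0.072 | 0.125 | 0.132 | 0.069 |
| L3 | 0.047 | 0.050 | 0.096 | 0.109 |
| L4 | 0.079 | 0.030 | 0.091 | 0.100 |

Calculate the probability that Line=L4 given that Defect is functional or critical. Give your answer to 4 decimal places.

0.3199

P(Defect=functional) = 0.132 + 0.096 + 0.091 = 0.319.
P(Defect=critical) = 0.069 + 0.109 + 0.100 = 0.278.
P(Defect ∈ {functional, critical}) = 0.319 + 0.278 = 0.597; P(Line=L4, Defect ∈ {functional, critical}) = 0.091 + 0.100 = 0.191.
P(Line=L4 | Defect ∈ {functional, critical}) = 0.191/0.597 = 0.3199.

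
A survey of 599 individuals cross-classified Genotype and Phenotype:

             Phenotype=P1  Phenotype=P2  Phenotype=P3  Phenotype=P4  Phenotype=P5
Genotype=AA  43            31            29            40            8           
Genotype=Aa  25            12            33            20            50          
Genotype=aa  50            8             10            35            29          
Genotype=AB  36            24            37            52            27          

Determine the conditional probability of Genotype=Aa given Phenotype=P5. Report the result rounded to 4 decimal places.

Total with Phenotype=P5: 8 + 50 + 29 + 27 = 114.
P(Genotype=Aa | Phenotype=P5) = 50/114 = 0.4386.

0.4386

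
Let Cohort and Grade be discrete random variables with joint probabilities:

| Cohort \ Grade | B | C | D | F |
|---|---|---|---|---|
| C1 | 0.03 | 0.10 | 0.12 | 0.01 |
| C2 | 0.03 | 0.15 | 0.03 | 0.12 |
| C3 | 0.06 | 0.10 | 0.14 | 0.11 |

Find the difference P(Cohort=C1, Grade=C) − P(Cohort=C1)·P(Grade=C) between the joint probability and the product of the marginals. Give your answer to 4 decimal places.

0.0090

P(Cohort=C1) = 0.03 + 0.10 + 0.12 + 0.01 = 0.26.
P(Grade=C) = 0.10 + 0.15 + 0.10 = 0.35.
P(Cohort=C1, Grade=C) − P(Cohort=C1)P(Grade=C) = 0.10 − 0.26×0.35 = 0.0090.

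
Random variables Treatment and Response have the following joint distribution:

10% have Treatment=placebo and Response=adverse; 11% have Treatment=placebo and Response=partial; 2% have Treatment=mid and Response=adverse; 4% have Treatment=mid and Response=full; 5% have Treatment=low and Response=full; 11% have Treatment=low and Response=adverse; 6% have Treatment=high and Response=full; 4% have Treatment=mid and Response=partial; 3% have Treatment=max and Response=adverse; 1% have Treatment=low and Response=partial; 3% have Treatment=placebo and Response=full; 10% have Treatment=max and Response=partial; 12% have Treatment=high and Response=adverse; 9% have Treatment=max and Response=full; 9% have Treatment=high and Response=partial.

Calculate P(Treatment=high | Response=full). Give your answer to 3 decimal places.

0.222

P(Response=full) = 0.03 + 0.05 + 0.04 + 0.06 + 0.09 = 0.27.
P(Treatment=high | Response=full) = 0.06/0.27 = 0.222.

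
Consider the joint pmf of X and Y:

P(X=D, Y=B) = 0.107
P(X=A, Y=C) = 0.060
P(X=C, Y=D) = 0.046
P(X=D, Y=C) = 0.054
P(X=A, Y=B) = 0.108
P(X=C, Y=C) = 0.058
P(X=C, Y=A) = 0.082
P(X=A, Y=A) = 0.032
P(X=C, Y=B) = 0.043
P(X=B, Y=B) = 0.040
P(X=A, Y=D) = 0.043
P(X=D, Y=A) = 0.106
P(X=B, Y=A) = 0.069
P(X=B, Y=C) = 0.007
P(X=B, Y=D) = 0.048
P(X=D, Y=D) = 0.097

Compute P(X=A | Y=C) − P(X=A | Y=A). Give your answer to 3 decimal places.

P(Y=C) = 0.060 + 0.007 + 0.058 + 0.054 = 0.179; P(X=A | Y=C) = 0.060/0.179 = 0.3352.
P(Y=A) = 0.032 + 0.069 + 0.082 + 0.106 = 0.289; P(X=A | Y=A) = 0.032/0.289 = 0.1107.
Difference = 0.224.

0.224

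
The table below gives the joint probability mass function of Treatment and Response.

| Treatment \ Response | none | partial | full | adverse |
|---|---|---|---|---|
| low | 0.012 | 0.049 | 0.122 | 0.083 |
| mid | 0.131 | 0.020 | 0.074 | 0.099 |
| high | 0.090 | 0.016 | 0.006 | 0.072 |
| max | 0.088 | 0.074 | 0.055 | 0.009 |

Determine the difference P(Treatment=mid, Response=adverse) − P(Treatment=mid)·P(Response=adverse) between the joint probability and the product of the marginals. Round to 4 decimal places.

P(Treatment=mid) = 0.131 + 0.020 + 0.074 + 0.099 = 0.324.
P(Response=adverse) = 0.083 + 0.099 + 0.072 + 0.009 = 0.263.
P(Treatment=mid, Response=adverse) − P(Treatment=mid)P(Response=adverse) = 0.099 − 0.324×0.263 = 0.0138.

0.0138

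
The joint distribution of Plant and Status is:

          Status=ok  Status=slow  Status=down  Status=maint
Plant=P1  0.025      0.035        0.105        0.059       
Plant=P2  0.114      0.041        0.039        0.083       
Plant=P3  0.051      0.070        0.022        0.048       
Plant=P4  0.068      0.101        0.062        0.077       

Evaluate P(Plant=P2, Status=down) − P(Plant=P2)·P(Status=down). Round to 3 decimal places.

P(Plant=P2) = 0.114 + 0.041 + 0.039 + 0.083 = 0.277.
P(Status=down) = 0.105 + 0.039 + 0.022 + 0.062 = 0.228.
P(Plant=P2, Status=down) − P(Plant=P2)P(Status=down) = 0.039 − 0.277×0.228 = -0.024.

-0.024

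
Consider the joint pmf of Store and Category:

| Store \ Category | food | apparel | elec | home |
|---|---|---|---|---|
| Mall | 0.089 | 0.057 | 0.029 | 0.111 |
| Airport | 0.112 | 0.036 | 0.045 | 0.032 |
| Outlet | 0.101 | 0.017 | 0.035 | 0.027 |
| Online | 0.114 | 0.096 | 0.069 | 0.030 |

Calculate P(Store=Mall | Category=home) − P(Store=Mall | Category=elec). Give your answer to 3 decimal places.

P(Category=home) = 0.111 + 0.032 + 0.027 + 0.030 = 0.200; P(Store=Mall | Category=home) = 0.111/0.200 = 0.5550.
P(Category=elec) = 0.029 + 0.045 + 0.035 + 0.069 = 0.178; P(Store=Mall | Category=elec) = 0.029/0.178 = 0.1629.
Difference = 0.392.

0.392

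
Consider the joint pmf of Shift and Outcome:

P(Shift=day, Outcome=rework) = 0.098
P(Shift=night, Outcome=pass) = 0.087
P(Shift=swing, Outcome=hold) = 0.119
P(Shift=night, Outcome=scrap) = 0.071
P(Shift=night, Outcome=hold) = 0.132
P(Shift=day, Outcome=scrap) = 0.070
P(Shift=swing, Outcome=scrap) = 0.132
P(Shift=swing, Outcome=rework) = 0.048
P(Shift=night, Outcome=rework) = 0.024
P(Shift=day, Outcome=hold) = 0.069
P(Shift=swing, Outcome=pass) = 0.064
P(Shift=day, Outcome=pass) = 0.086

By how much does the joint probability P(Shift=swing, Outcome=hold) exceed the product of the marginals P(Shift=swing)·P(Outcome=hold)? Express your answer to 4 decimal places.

0.0028

P(Shift=swing) = 0.064 + 0.048 + 0.132 + 0.119 = 0.363.
P(Outcome=hold) = 0.069 + 0.119 + 0.132 = 0.320.
P(Shift=swing, Outcome=hold) − P(Shift=swing)P(Outcome=hold) = 0.119 − 0.363×0.320 = 0.0028.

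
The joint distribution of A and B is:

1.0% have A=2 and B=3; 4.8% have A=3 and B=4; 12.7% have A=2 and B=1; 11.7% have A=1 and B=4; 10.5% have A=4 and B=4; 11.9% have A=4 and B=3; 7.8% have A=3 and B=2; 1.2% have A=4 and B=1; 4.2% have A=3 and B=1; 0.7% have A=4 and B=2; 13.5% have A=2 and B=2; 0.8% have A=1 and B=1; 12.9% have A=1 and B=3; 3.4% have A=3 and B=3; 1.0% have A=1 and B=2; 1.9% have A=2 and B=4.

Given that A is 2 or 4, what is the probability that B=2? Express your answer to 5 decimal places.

P(A=2) = 0.127 + 0.135 + 0.010 + 0.019 = 0.291.
P(A=4) = 0.012 + 0.007 + 0.119 + 0.105 = 0.243.
P(A ∈ {2, 4}) = 0.291 + 0.243 = 0.534; P(B=2, A ∈ {2, 4}) = 0.135 + 0.007 = 0.142.
P(B=2 | A ∈ {2, 4}) = 0.142/0.534 = 0.26592.

0.26592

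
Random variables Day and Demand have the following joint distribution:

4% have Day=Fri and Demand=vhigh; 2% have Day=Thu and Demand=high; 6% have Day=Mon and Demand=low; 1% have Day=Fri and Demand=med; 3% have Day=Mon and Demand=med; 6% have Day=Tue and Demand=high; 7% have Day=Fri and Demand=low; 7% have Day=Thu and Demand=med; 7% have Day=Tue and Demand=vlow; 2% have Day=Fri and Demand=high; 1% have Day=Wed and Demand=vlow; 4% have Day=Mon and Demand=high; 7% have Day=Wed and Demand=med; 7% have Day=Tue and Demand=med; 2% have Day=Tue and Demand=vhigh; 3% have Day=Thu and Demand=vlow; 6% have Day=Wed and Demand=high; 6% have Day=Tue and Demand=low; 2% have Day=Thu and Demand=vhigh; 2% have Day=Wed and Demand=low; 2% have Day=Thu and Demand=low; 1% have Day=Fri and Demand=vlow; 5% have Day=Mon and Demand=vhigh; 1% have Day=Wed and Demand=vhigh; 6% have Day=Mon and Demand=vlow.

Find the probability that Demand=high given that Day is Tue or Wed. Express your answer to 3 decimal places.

P(Day=Tue) = 0.07 + 0.06 + 0.07 + 0.06 + 0.02 = 0.28.
P(Day=Wed) = 0.01 + 0.02 + 0.07 + 0.06 + 0.01 = 0.17.
P(Day ∈ {Tue, Wed}) = 0.28 + 0.17 = 0.45; P(Demand=high, Day ∈ {Tue, Wed}) = 0.06 + 0.06 = 0.12.
P(Demand=high | Day ∈ {Tue, Wed}) = 0.12/0.45 = 0.267.

0.267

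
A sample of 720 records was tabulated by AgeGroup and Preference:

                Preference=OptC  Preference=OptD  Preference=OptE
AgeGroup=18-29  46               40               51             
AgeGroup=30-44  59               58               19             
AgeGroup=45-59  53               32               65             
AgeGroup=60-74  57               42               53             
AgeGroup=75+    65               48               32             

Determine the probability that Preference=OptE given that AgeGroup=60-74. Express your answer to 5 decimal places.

Total with AgeGroup=60-74: 57 + 42 + 53 = 152.
P(Preference=OptE | AgeGroup=60-74) = 53/152 = 0.34868.

0.34868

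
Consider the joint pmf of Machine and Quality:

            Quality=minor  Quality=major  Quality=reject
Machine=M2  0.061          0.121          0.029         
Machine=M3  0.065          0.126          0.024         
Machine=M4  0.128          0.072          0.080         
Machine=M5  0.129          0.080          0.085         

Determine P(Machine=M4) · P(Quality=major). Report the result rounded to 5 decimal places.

P(Machine=M4) = 0.128 + 0.072 + 0.080 = 0.280.
P(Quality=major) = 0.121 + 0.126 + 0.072 + 0.080 = 0.399.
Product: 0.280 × 0.399 = 0.11172.

0.11172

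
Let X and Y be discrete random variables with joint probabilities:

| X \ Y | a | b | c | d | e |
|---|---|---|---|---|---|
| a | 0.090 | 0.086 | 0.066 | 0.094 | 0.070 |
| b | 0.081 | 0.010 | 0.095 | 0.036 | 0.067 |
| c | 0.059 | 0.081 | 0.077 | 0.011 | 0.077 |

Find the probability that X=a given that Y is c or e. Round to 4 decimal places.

P(Y=c) = 0.066 + 0.095 + 0.077 = 0.238.
P(Y=e) = 0.070 + 0.067 + 0.077 = 0.214.
P(Y ∈ {c, e}) = 0.238 + 0.214 = 0.452; P(X=a, Y ∈ {c, e}) = 0.066 + 0.070 = 0.136.
P(X=a | Y ∈ {c, e}) = 0.136/0.452 = 0.3009.

0.3009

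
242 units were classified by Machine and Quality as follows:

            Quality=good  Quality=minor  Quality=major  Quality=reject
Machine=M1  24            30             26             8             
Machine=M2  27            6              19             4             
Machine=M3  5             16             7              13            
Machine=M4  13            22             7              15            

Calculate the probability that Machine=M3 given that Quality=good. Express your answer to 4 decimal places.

0.0725

Total with Quality=good: 24 + 27 + 5 + 13 = 69.
P(Machine=M3 | Quality=good) = 5/69 = 0.0725.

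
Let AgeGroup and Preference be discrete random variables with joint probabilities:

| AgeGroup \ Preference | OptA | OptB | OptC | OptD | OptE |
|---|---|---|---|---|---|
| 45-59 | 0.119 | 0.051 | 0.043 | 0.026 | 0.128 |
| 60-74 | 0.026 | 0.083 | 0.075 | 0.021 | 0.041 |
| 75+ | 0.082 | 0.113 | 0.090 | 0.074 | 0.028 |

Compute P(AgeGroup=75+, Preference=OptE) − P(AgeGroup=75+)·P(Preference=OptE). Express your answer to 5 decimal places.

P(AgeGroup=75+) = 0.082 + 0.113 + 0.090 + 0.074 + 0.028 = 0.387.
P(Preference=OptE) = 0.128 + 0.041 + 0.028 = 0.197.
P(AgeGroup=75+, Preference=OptE) − P(AgeGroup=75+)P(Preference=OptE) = 0.028 − 0.387×0.197 = -0.04824.

-0.04824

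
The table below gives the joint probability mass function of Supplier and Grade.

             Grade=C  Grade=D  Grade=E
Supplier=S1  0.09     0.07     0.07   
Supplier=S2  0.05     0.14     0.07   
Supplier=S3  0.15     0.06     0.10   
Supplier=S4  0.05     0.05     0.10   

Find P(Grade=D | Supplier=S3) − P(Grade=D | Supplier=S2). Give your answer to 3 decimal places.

P(Supplier=S3) = 0.15 + 0.06 + 0.10 = 0.31; P(Grade=D | Supplier=S3) = 0.06/0.31 = 0.1935.
P(Supplier=S2) = 0.05 + 0.14 + 0.07 = 0.26; P(Grade=D | Supplier=S2) = 0.14/0.26 = 0.5385.
Difference = -0.345.

-0.345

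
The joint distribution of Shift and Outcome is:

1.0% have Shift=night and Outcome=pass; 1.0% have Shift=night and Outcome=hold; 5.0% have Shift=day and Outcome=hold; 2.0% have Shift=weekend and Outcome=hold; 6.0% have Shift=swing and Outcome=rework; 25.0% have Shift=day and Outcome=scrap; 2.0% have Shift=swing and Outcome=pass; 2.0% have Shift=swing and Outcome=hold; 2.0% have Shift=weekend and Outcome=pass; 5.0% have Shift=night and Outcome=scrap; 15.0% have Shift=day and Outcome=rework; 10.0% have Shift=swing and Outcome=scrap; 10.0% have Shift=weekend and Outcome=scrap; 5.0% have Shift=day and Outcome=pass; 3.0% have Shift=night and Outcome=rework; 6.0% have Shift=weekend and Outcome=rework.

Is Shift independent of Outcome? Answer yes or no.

Every cell satisfies P(Shift,Outcome) = P(Shift)·P(Outcome). For instance P(Shift=night) = 0.100, P(Outcome=scrap) = 0.500, and 0.100×0.500 = 0.050 matches the joint entry. So Shift and Outcome are independent.

yes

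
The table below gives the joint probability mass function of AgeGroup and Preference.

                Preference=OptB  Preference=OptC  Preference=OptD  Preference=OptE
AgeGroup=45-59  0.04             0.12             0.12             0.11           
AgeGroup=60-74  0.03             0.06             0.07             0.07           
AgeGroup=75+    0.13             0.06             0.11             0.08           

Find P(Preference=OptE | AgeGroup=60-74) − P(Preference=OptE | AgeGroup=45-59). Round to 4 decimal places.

P(AgeGroup=60-74) = 0.03 + 0.06 + 0.07 + 0.07 = 0.23; P(Preference=OptE | AgeGroup=60-74) = 0.07/0.23 = 0.30435.
P(AgeGroup=45-59) = 0.04 + 0.12 + 0.12 + 0.11 = 0.39; P(Preference=OptE | AgeGroup=45-59) = 0.11/0.39 = 0.28205.
Difference = 0.0223.

0.0223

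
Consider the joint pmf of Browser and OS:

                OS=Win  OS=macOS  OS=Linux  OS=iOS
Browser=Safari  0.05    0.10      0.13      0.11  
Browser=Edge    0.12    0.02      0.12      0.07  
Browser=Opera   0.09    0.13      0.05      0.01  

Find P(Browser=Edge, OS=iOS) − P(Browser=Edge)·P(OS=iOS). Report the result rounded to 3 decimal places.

0.007

P(Browser=Edge) = 0.12 + 0.02 + 0.12 + 0.07 = 0.33.
P(OS=iOS) = 0.11 + 0.07 + 0.01 = 0.19.
P(Browser=Edge, OS=iOS) − P(Browser=Edge)P(OS=iOS) = 0.07 − 0.33×0.19 = 0.007.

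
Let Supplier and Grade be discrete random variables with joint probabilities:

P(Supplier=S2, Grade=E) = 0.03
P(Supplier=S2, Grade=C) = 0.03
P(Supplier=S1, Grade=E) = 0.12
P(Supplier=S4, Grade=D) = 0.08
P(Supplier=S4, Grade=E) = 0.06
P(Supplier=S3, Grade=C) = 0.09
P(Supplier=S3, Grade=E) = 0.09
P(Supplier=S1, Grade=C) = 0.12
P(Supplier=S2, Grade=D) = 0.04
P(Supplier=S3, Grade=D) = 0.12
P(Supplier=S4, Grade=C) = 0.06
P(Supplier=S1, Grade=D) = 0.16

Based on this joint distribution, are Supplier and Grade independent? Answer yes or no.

Every cell satisfies P(Supplier,Grade) = P(Supplier)·P(Grade). For instance P(Supplier=S3) = 0.30, P(Grade=C) = 0.30, and 0.30×0.30 = 0.09 matches the joint entry. So Supplier and Grade are independent.

yes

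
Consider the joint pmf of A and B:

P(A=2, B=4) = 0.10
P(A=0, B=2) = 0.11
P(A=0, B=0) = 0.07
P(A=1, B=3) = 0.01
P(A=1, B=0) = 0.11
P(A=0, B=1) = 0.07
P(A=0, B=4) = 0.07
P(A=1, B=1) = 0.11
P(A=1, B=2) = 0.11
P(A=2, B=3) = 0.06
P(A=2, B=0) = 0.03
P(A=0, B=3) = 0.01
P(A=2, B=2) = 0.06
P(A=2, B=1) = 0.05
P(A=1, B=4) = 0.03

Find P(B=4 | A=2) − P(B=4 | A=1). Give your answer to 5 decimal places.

P(A=2) = 0.03 + 0.05 + 0.06 + 0.06 + 0.10 = 0.30; P(B=4 | A=2) = 0.10/0.30 = 0.333333.
P(A=1) = 0.11 + 0.11 + 0.11 + 0.01 + 0.03 = 0.37; P(B=4 | A=1) = 0.03/0.37 = 0.081081.
Difference = 0.25225.

0.25225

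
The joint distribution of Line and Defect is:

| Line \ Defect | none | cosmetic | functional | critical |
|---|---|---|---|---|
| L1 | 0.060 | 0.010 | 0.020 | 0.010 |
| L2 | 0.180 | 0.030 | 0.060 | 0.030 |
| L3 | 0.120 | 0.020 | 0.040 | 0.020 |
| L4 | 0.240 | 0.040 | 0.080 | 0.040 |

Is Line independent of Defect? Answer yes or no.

yes

Every cell satisfies P(Line,Defect) = P(Line)·P(Defect). For instance P(Line=L2) = 0.300, P(Defect=functional) = 0.200, and 0.300×0.200 = 0.060 matches the joint entry. So Line and Defect are independent.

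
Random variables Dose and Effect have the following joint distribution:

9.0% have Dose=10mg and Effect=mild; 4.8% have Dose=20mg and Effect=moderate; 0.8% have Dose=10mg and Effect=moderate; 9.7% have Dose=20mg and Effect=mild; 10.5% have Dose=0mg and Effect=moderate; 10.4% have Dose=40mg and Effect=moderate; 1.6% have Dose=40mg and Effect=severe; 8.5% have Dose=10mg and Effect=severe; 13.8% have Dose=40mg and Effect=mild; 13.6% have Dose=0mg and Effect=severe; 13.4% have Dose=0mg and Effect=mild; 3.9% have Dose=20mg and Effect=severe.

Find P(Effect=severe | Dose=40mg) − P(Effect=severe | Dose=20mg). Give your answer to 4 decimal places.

P(Dose=40mg) = 0.138 + 0.104 + 0.016 = 0.258; P(Effect=severe | Dose=40mg) = 0.016/0.258 = 0.06202.
P(Dose=20mg) = 0.097 + 0.048 + 0.039 = 0.184; P(Effect=severe | Dose=20mg) = 0.039/0.184 = 0.21196.
Difference = -0.1499.

-0.1499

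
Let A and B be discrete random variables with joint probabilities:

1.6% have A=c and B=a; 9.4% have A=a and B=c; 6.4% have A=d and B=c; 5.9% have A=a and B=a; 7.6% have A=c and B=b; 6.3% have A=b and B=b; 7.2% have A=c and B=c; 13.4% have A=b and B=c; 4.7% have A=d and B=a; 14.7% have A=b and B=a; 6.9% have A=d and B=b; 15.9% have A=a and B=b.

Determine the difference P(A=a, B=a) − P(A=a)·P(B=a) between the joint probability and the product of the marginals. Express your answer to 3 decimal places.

P(A=a) = 0.059 + 0.159 + 0.094 = 0.312.
P(B=a) = 0.059 + 0.147 + 0.016 + 0.047 = 0.269.
P(A=a, B=a) − P(A=a)P(B=a) = 0.059 − 0.312×0.269 = -0.025.

-0.025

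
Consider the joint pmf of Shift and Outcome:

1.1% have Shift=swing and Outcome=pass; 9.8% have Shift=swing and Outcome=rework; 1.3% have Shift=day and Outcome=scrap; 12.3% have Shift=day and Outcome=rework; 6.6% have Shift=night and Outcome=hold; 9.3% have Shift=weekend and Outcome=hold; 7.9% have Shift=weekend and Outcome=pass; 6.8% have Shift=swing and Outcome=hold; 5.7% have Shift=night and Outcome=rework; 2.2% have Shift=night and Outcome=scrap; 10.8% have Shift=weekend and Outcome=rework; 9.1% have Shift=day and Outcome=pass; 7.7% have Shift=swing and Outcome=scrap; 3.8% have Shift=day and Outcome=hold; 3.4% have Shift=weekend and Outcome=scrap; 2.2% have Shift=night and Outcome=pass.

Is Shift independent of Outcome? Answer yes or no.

no

P(Shift=swing) = 0.254 and P(Outcome=pass) = 0.203, so their product is 0.05156, but P(Shift=swing, Outcome=pass) = 0.011. Since these differ, Shift and Outcome are not independent.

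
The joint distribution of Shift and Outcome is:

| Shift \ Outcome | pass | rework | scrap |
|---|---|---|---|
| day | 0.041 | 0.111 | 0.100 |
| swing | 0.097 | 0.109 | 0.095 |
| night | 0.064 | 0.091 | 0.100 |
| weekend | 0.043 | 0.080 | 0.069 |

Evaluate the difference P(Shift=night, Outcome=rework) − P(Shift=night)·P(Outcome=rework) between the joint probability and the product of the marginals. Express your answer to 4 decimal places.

P(Shift=night) = 0.064 + 0.091 + 0.100 = 0.255.
P(Outcome=rework) = 0.111 + 0.109 + 0.091 + 0.080 = 0.391.
P(Shift=night, Outcome=rework) − P(Shift=night)P(Outcome=rework) = 0.091 − 0.255×0.391 = -0.0087.

-0.0087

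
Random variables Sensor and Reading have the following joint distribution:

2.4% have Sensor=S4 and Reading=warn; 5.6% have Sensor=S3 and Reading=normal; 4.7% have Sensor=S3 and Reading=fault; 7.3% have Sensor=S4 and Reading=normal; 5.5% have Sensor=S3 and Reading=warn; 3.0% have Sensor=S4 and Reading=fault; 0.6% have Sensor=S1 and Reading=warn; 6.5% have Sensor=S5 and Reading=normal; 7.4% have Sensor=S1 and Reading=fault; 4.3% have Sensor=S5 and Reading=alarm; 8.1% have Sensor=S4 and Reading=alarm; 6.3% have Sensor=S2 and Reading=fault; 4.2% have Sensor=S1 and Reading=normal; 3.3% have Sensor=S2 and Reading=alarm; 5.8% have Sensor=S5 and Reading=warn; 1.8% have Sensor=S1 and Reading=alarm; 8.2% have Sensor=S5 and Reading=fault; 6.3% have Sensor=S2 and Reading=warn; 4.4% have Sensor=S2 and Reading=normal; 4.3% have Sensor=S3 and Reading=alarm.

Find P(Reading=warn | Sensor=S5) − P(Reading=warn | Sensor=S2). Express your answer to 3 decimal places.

-0.076

P(Sensor=S5) = 0.065 + 0.058 + 0.043 + 0.082 = 0.248; P(Reading=warn | Sensor=S5) = 0.058/0.248 = 0.2339.
P(Sensor=S2) = 0.044 + 0.063 + 0.033 + 0.063 = 0.203; P(Reading=warn | Sensor=S2) = 0.063/0.203 = 0.3103.
Difference = -0.076.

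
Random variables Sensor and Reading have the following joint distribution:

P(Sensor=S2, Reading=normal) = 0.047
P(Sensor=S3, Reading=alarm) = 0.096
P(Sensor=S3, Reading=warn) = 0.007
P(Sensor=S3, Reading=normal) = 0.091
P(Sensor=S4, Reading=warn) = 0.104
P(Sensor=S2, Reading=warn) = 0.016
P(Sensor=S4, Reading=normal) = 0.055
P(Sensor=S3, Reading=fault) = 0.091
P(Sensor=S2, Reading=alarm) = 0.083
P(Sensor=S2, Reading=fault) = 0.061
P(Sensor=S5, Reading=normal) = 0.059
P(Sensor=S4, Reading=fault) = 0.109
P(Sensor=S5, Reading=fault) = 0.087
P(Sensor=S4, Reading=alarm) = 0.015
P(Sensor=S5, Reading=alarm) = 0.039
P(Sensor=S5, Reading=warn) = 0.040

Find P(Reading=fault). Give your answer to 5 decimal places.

0.34800

P(Reading=fault) = 0.061 + 0.091 + 0.109 + 0.087 = 0.348.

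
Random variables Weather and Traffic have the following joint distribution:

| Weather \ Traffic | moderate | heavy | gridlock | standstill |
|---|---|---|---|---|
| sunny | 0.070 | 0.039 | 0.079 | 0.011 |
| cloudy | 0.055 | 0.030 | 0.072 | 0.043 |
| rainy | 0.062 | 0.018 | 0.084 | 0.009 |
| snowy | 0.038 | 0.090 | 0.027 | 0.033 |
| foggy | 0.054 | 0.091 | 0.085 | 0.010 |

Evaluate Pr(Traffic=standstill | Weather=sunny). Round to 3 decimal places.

0.055

P(Weather=sunny) = 0.070 + 0.039 + 0.079 + 0.011 = 0.199.
P(Traffic=standstill | Weather=sunny) = 0.011/0.199 = 0.055.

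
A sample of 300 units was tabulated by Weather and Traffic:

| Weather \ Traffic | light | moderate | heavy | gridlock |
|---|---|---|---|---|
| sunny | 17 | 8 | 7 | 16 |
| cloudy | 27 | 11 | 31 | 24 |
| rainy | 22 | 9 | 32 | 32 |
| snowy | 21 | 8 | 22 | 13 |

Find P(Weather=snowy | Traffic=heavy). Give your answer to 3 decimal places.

0.239

Total with Traffic=heavy: 7 + 31 + 32 + 22 = 92.
P(Weather=snowy | Traffic=heavy) = 22/92 = 0.239.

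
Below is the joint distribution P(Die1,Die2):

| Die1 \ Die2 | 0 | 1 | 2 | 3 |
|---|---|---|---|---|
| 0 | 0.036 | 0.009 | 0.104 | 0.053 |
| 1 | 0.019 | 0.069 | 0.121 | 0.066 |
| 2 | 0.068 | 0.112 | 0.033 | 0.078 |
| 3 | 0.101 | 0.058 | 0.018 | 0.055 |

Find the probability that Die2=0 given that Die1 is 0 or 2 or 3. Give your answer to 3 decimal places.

0.283

P(Die1=0) = 0.036 + 0.009 + 0.104 + 0.053 = 0.202.
P(Die1=2) = 0.068 + 0.112 + 0.033 + 0.078 = 0.291.
P(Die1=3) = 0.101 + 0.058 + 0.018 + 0.055 = 0.232.
P(Die1 ∈ {0, 2, 3}) = 0.202 + 0.291 + 0.232 = 0.725; P(Die2=0, Die1 ∈ {0, 2, 3}) = 0.036 + 0.068 + 0.101 = 0.205.
P(Die2=0 | Die1 ∈ {0, 2, 3}) = 0.205/0.725 = 0.283.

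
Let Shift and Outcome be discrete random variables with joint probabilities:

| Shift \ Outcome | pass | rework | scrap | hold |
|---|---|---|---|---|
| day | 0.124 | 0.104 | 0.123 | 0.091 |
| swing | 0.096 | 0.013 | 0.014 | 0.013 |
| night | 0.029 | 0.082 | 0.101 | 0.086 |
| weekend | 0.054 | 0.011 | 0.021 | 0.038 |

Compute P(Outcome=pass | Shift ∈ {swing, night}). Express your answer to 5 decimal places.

0.28802

P(Shift=swing) = 0.096 + 0.013 + 0.014 + 0.013 = 0.136.
P(Shift=night) = 0.029 + 0.082 + 0.101 + 0.086 = 0.298.
P(Shift ∈ {swing, night}) = 0.136 + 0.298 = 0.434; P(Outcome=pass, Shift ∈ {swing, night}) = 0.096 + 0.029 = 0.125.
P(Outcome=pass | Shift ∈ {swing, night}) = 0.125/0.434 = 0.28802.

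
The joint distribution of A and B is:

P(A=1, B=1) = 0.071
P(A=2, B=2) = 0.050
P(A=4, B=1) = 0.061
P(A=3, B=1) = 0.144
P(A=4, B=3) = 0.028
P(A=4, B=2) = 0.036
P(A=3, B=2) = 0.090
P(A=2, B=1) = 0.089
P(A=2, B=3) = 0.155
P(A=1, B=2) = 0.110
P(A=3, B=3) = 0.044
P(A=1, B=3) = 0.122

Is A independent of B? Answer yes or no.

P(A=3) = 0.278 and P(B=3) = 0.349, so their product is 0.09702, but P(A=3, B=3) = 0.044. Since these differ, A and B are not independent.

no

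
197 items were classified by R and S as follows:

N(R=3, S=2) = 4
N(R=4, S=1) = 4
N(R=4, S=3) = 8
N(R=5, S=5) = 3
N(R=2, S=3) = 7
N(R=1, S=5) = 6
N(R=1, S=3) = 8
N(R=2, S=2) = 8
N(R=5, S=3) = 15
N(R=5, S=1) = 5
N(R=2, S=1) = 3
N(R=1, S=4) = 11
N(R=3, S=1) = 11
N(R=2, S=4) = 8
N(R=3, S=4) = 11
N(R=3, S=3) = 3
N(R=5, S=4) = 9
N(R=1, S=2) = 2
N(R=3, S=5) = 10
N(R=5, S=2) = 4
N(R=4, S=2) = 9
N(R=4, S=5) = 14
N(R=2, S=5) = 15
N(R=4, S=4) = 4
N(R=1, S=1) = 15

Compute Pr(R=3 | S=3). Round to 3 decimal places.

0.073

Total with S=3: 8 + 7 + 3 + 8 + 15 = 41.
P(R=3 | S=3) = 3/41 = 0.073.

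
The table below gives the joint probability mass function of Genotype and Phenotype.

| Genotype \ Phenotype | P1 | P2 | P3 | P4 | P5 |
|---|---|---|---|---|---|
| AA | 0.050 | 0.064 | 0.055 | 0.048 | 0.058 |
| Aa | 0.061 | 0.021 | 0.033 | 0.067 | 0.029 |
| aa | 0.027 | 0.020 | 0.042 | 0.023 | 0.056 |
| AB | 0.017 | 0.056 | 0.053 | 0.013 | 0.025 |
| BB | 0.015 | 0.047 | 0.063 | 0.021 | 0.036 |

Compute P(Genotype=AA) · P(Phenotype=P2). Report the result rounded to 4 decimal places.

0.0572

P(Genotype=AA) = 0.050 + 0.064 + 0.055 + 0.048 + 0.058 = 0.275.
P(Phenotype=P2) = 0.064 + 0.021 + 0.020 + 0.056 + 0.047 = 0.208.
Product: 0.275 × 0.208 = 0.0572.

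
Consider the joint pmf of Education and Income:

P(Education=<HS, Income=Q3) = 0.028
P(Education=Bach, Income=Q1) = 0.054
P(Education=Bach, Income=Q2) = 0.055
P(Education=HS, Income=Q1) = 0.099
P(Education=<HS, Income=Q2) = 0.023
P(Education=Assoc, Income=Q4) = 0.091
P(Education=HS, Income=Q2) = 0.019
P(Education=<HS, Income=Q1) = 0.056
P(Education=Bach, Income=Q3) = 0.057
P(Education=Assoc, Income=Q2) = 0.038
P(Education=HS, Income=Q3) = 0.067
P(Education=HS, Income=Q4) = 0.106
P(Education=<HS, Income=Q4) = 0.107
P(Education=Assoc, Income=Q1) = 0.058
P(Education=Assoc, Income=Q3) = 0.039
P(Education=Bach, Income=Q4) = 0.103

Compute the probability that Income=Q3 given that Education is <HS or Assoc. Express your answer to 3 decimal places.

P(Education=<HS) = 0.056 + 0.023 + 0.028 + 0.107 = 0.214.
P(Education=Assoc) = 0.058 + 0.038 + 0.039 + 0.091 = 0.226.
P(Education ∈ {<HS, Assoc}) = 0.214 + 0.226 = 0.440; P(Income=Q3, Education ∈ {<HS, Assoc}) = 0.028 + 0.039 = 0.067.
P(Income=Q3 | Education ∈ {<HS, Assoc}) = 0.067/0.440 = 0.152.

0.152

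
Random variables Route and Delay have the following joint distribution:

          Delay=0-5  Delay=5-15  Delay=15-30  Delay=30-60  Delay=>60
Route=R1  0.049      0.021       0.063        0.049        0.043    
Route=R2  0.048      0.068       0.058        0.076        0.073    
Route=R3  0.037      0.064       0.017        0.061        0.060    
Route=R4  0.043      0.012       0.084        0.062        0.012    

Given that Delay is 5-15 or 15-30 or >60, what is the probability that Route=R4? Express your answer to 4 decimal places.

0.1878

P(Delay=5-15) = 0.021 + 0.068 + 0.064 + 0.012 = 0.165.
P(Delay=15-30) = 0.063 + 0.058 + 0.017 + 0.084 = 0.222.
P(Delay=>60) = 0.043 + 0.073 + 0.060 + 0.012 = 0.188.
P(Delay ∈ {5-15, 15-30, >60}) = 0.165 + 0.222 + 0.188 = 0.575; P(Route=R4, Delay ∈ {5-15, 15-30, >60}) = 0.012 + 0.084 + 0.012 = 0.108.
P(Route=R4 | Delay ∈ {5-15, 15-30, >60}) = 0.108/0.575 = 0.1878.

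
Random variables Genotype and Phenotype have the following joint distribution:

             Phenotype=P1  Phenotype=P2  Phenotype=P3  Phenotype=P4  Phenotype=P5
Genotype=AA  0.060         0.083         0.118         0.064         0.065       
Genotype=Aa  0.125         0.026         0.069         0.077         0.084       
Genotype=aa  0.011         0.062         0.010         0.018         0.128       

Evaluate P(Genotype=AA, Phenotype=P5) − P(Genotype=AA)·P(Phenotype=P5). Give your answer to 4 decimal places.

P(Genotype=AA) = 0.060 + 0.083 + 0.118 + 0.064 + 0.065 = 0.390.
P(Phenotype=P5) = 0.065 + 0.084 + 0.128 = 0.277.
P(Genotype=AA, Phenotype=P5) − P(Genotype=AA)P(Phenotype=P5) = 0.065 − 0.390×0.277 = -0.0430.

-0.0430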